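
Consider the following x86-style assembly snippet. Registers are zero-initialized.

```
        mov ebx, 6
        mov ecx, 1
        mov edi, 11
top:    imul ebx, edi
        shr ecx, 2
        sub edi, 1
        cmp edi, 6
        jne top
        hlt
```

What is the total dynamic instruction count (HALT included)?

29

after mov ebx, 6: ebx=6
after mov ecx, 1: ecx=1
after mov edi, 11: edi=11
after imul ebx, edi: ebx=6*11=66
after shr ecx, 2: ecx=1>>2=0
after sub edi, 1: edi=11-1=10
cmp edi, 6  (cmp 10,6)
jne top: taken
after imul ebx, edi: ebx=66*10=660
after shr ecx, 2: ecx=0>>2=0
after sub edi, 1: edi=10-1=9
cmp edi, 6  (cmp 9,6)
jne top: taken
after imul ebx, edi: ebx=660*9=5940
after shr ecx, 2: ecx=0>>2=0
after sub edi, 1: edi=9-1=8
cmp edi, 6  (cmp 8,6)
jne top: taken
after imul ebx, edi: ebx=5940*8=47520
after shr ecx, 2: ecx=0>>2=0
after sub edi, 1: edi=8-1=7
cmp edi, 6  (cmp 7,6)
jne top: taken
after imul ebx, edi: ebx=47520*7=332640
after shr ecx, 2: ecx=0>>2=0
after sub edi, 1: edi=7-1=6
cmp edi, 6  (cmp 6,6)
jne top: not taken
halt.
Total executed instructions: 29.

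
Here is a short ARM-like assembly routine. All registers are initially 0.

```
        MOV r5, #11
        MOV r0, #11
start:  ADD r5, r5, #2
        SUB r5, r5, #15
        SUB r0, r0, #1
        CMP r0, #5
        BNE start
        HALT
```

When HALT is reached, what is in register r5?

r5=11
r0=11
r5=11+2=13
r5=13-15=-2
r0=11-1=10
CMP r0, #5  (cmp 10,5)
BNE start: taken
r5=(-2)+2=0
r5=0-15=-15
r0=10-1=9
CMP r0, #5  (cmp 9,5)
BNE start: taken
r5=(-15)+2=-13
r5=(-13)-15=-28
r0=9-1=8
CMP r0, #5  (cmp 8,5)
BNE start: taken
r5=(-28)+2=-26
r5=(-26)-15=-41
r0=8-1=7
CMP r0, #5  (cmp 7,5)
BNE start: taken
r5=(-41)+2=-39
r5=(-39)-15=-54
r0=7-1=6
CMP r0, #5  (cmp 6,5)
BNE start: taken
r5=(-54)+2=-52
r5=(-52)-15=-67
r0=6-1=5
CMP r0, #5  (cmp 5,5)
BNE start: not taken
halt.

-67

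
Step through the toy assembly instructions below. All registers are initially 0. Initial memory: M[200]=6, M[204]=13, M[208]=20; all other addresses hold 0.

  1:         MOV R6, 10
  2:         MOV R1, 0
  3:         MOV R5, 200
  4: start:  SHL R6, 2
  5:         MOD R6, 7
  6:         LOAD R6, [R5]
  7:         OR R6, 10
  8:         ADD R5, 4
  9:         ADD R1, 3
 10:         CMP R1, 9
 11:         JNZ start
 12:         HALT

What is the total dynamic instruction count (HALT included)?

28

R6=10
R1=0
R5=200
R6=10<<2=40
R6=40%7=5
R6=M[200]=6
R6=6|10=14
R5=200+4=204
R1=0+3=3
CMP R1, 9  (cmp 3,9)
JNZ start: taken
R6=14<<2=56
R6=56%7=0
R6=M[204]=13
R6=13|10=15
R5=204+4=208
R1=3+3=6
CMP R1, 9  (cmp 6,9)
JNZ start: taken
R6=15<<2=60
R6=60%7=4
R6=M[208]=20
R6=20|10=30
R5=208+4=212
R1=6+3=9
CMP R1, 9  (cmp 9,9)
JNZ start: not taken
halt.
Total executed instructions: 28.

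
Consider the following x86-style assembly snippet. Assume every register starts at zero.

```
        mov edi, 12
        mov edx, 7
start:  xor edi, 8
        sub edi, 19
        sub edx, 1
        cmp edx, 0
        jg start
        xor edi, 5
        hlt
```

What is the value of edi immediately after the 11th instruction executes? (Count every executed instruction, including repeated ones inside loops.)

-26

after mov edi, 12: edi=12
after mov edx, 7: edx=7
after xor edi, 8: edi=12^8=4
after sub edi, 19: edi=4-19=-15
after sub edx, 1: edx=7-1=6
cmp edx, 0  (cmp 6,0)
jg start: taken
after xor edi, 8: edi=(-15)^8=-7
after sub edi, 19: edi=(-7)-19=-26
after sub edx, 1: edx=6-1=5
cmp edx, 0  (cmp 5,0)
After step 11: edi = -26.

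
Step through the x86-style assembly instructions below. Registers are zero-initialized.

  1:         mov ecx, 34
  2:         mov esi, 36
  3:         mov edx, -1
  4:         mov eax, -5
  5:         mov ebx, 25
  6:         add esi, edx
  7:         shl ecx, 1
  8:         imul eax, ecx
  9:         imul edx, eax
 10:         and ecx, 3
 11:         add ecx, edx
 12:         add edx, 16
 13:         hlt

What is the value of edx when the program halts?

356

after mov ecx, 34: ecx=34
after mov esi, 36: esi=36
after mov edx, -1: edx=-1
after mov eax, -5: eax=-5
after mov ebx, 25: ebx=25
after add esi, edx: esi=36+(-1)=35
after shl ecx, 1: ecx=34<<1=68
after imul eax, ecx: eax=(-5)*68=-340
after imul edx, eax: edx=(-1)*(-340)=340
after and ecx, 3: ecx=68&3=0
after add ecx, edx: ecx=0+340=340
after add edx, 16: edx=340+16=356
halt.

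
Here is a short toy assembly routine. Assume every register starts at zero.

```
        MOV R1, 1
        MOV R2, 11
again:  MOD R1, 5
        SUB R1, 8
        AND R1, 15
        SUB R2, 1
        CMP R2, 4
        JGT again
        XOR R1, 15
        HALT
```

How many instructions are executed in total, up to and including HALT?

MOV R1, 1 → R1=1
MOV R2, 11 → R2=11
MOD R1, 5 → R1=1%5=1
SUB R1, 8 → R1=1-8=-7
AND R1, 15 → R1=(-7)&15=9
SUB R2, 1 → R2=11-1=10
CMP R2, 4  (cmp 10,4)
JGT again: taken
MOD R1, 5 → R1=9%5=4
SUB R1, 8 → R1=4-8=-4
AND R1, 15 → R1=(-4)&15=12
SUB R2, 1 → R2=10-1=9
CMP R2, 4  (cmp 9,4)
JGT again: taken
MOD R1, 5 → R1=12%5=2
SUB R1, 8 → R1=2-8=-6
AND R1, 15 → R1=(-6)&15=10
SUB R2, 1 → R2=9-1=8
CMP R2, 4  (cmp 8,4)
JGT again: taken
MOD R1, 5 → R1=10%5=0
SUB R1, 8 → R1=0-8=-8
AND R1, 15 → R1=(-8)&15=8
SUB R2, 1 → R2=8-1=7
CMP R2, 4  (cmp 7,4)
JGT again: taken
MOD R1, 5 → R1=8%5=3
SUB R1, 8 → R1=3-8=-5
AND R1, 15 → R1=(-5)&15=11
SUB R2, 1 → R2=7-1=6
CMP R2, 4  (cmp 6,4)
JGT again: taken
MOD R1, 5 → R1=11%5=1
SUB R1, 8 → R1=1-8=-7
AND R1, 15 → R1=(-7)&15=9
SUB R2, 1 → R2=6-1=5
CMP R2, 4  (cmp 5,4)
JGT again: taken
MOD R1, 5 → R1=9%5=4
SUB R1, 8 → R1=4-8=-4
AND R1, 15 → R1=(-4)&15=12
SUB R2, 1 → R2=5-1=4
CMP R2, 4  (cmp 4,4)
JGT again: not taken
XOR R1, 15 → R1=12^15=3
halt.
Total executed instructions: 46.

46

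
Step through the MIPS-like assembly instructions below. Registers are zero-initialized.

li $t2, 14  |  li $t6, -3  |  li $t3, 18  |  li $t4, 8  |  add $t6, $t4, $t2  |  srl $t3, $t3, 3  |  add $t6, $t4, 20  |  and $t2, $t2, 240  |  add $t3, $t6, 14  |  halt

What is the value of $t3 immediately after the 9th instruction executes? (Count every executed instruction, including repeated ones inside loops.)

li $t2, 14 → $t2=14
li $t6, -3 → $t6=-3
li $t3, 18 → $t3=18
li $t4, 8 → $t4=8
add $t6, $t4, $t2 → $t6=8+14=22
srl $t3, $t3, 3 → $t3=18>>3=2
add $t6, $t4, 20 → $t6=8+20=28
and $t2, $t2, 240 → $t2=14&240=0
add $t3, $t6, 14 → $t3=28+14=42
After step 9: $t3 = 42.

42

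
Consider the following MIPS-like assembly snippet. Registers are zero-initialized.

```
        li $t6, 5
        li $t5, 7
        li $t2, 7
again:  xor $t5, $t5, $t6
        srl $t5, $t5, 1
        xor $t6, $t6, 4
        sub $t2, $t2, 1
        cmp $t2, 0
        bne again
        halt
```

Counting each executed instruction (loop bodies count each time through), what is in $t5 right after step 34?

3

$t6=5
$t5=7
$t2=7
$t5=7^5=2
$t5=2>>1=1
$t6=5^4=1
$t2=7-1=6
cmp $t2, 0  (cmp 6,0)
bne again: taken
$t5=1^1=0
$t5=0>>1=0
$t6=1^4=5
$t2=6-1=5
cmp $t2, 0  (cmp 5,0)
bne again: taken
$t5=0^5=5
$t5=5>>1=2
$t6=5^4=1
$t2=5-1=4
cmp $t2, 0  (cmp 4,0)
bne again: taken
$t5=2^1=3
$t5=3>>1=1
$t6=1^4=5
$t2=4-1=3
cmp $t2, 0  (cmp 3,0)
bne again: taken
$t5=1^5=4
$t5=4>>1=2
$t6=5^4=1
$t2=3-1=2
cmp $t2, 0  (cmp 2,0)
bne again: taken
$t5=2^1=3
After step 34: $t5 = 3.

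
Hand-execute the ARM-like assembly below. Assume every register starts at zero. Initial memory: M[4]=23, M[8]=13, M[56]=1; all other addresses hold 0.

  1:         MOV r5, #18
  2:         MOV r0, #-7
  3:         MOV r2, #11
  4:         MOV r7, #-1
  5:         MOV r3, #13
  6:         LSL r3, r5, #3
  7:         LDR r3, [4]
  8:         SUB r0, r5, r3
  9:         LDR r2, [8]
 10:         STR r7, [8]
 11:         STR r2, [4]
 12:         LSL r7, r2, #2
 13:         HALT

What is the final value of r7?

52

r5=18
r0=-7
r2=11
r7=-1
r3=13
r3=18<<3=144
r3=M[4]=23
r0=18-23=-5
r2=M[8]=13
STR r7, [8] → M[8]=-1
STR r2, [4] → M[4]=13
r7=13<<2=52
halt.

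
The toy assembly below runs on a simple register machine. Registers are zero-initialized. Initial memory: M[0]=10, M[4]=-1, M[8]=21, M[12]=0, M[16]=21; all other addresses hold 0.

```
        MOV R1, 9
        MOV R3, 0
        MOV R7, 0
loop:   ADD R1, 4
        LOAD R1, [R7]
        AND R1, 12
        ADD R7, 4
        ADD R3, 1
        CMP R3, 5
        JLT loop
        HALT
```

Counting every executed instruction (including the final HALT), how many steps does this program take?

after MOV R1, 9: R1=9
after MOV R3, 0: R3=0
after MOV R7, 0: R7=0
after ADD R1, 4: R1=9+4=13
after LOAD R1, [R7]: R1=M[0]=10
after AND R1, 12: R1=10&12=8
after ADD R7, 4: R7=0+4=4
after ADD R3, 1: R3=0+1=1
CMP R3, 5  (cmp 1,5)
JLT loop: taken
after ADD R1, 4: R1=8+4=12
after LOAD R1, [R7]: R1=M[4]=-1
after AND R1, 12: R1=(-1)&12=12
after ADD R7, 4: R7=4+4=8
after ADD R3, 1: R3=1+1=2
CMP R3, 5  (cmp 2,5)
JLT loop: taken
after ADD R1, 4: R1=12+4=16
after LOAD R1, [R7]: R1=M[8]=21
after AND R1, 12: R1=21&12=4
after ADD R7, 4: R7=8+4=12
after ADD R3, 1: R3=2+1=3
CMP R3, 5  (cmp 3,5)
JLT loop: taken
after ADD R1, 4: R1=4+4=8
after LOAD R1, [R7]: R1=M[12]=0
after AND R1, 12: R1=0&12=0
after ADD R7, 4: R7=12+4=16
after ADD R3, 1: R3=3+1=4
CMP R3, 5  (cmp 4,5)
JLT loop: taken
after ADD R1, 4: R1=0+4=4
after LOAD R1, [R7]: R1=M[16]=21
after AND R1, 12: R1=21&12=4
after ADD R7, 4: R7=16+4=20
after ADD R3, 1: R3=4+1=5
CMP R3, 5  (cmp 5,5)
JLT loop: not taken
halt.
Total executed instructions: 39.

39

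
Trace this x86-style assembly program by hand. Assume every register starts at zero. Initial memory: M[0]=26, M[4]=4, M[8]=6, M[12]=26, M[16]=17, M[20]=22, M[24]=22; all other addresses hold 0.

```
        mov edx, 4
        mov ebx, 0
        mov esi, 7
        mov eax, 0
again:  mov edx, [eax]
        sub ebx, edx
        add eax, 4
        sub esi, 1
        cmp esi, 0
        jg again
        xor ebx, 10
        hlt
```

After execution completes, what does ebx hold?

mov edx, 4 → edx=4
mov ebx, 0 → ebx=0
mov esi, 7 → esi=7
mov eax, 0 → eax=0
mov edx, [eax] → edx=M[0]=26
sub ebx, edx → ebx=0-26=-26
add eax, 4 → eax=0+4=4
sub esi, 1 → esi=7-1=6
cmp esi, 0  (cmp 6,0)
jg again: taken
mov edx, [eax] → edx=M[4]=4
sub ebx, edx → ebx=(-26)-4=-30
add eax, 4 → eax=4+4=8
sub esi, 1 → esi=6-1=5
cmp esi, 0  (cmp 5,0)
jg again: taken
mov edx, [eax] → edx=M[8]=6
sub ebx, edx → ebx=(-30)-6=-36
add eax, 4 → eax=8+4=12
sub esi, 1 → esi=5-1=4
cmp esi, 0  (cmp 4,0)
jg again: taken
mov edx, [eax] → edx=M[12]=26
sub ebx, edx → ebx=(-36)-26=-62
add eax, 4 → eax=12+4=16
sub esi, 1 → esi=4-1=3
cmp esi, 0  (cmp 3,0)
jg again: taken
mov edx, [eax] → edx=M[16]=17
sub ebx, edx → ebx=(-62)-17=-79
add eax, 4 → eax=16+4=20
sub esi, 1 → esi=3-1=2
cmp esi, 0  (cmp 2,0)
jg again: taken
mov edx, [eax] → edx=M[20]=22
sub ebx, edx → ebx=(-79)-22=-101
add eax, 4 → eax=20+4=24
sub esi, 1 → esi=2-1=1
cmp esi, 0  (cmp 1,0)
jg again: taken
mov edx, [eax] → edx=M[24]=22
sub ebx, edx → ebx=(-101)-22=-123
add eax, 4 → eax=24+4=28
sub esi, 1 → esi=1-1=0
cmp esi, 0  (cmp 0,0)
jg again: not taken
xor ebx, 10 → ebx=(-123)^10=-113
halt.

-113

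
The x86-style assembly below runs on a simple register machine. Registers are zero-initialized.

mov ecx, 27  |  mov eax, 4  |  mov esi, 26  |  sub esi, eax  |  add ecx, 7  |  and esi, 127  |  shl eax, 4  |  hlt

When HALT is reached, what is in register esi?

ecx=27
eax=4
esi=26
esi=26-4=22
ecx=27+7=34
esi=22&127=22
eax=4<<4=64
halt.

22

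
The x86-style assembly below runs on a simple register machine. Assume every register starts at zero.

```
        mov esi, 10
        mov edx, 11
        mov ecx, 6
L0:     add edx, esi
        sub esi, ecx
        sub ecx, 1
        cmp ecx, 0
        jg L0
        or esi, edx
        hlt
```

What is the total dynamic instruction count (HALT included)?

35

mov esi, 10 → esi=10
mov edx, 11 → edx=11
mov ecx, 6 → ecx=6
add edx, esi → edx=11+10=21
sub esi, ecx → esi=10-6=4
sub ecx, 1 → ecx=6-1=5
cmp ecx, 0  (cmp 5,0)
jg L0: taken
add edx, esi → edx=21+4=25
sub esi, ecx → esi=4-5=-1
sub ecx, 1 → ecx=5-1=4
cmp ecx, 0  (cmp 4,0)
jg L0: taken
add edx, esi → edx=25+(-1)=24
sub esi, ecx → esi=(-1)-4=-5
sub ecx, 1 → ecx=4-1=3
cmp ecx, 0  (cmp 3,0)
jg L0: taken
add edx, esi → edx=24+(-5)=19
sub esi, ecx → esi=(-5)-3=-8
sub ecx, 1 → ecx=3-1=2
cmp ecx, 0  (cmp 2,0)
jg L0: taken
add edx, esi → edx=19+(-8)=11
sub esi, ecx → esi=(-8)-2=-10
sub ecx, 1 → ecx=2-1=1
cmp ecx, 0  (cmp 1,0)
jg L0: taken
add edx, esi → edx=11+(-10)=1
sub esi, ecx → esi=(-10)-1=-11
sub ecx, 1 → ecx=1-1=0
cmp ecx, 0  (cmp 0,0)
jg L0: not taken
or esi, edx → esi=(-11)|1=-11
halt.
Total executed instructions: 35.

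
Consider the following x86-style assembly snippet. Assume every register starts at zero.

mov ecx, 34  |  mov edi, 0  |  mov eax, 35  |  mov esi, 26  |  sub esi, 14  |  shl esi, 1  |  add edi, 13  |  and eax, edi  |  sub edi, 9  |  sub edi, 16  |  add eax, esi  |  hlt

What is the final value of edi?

-12

ecx=34
edi=0
eax=35
esi=26
esi=26-14=12
esi=12<<1=24
edi=0+13=13
eax=35&13=1
edi=13-9=4
edi=4-16=-12
eax=1+24=25
halt.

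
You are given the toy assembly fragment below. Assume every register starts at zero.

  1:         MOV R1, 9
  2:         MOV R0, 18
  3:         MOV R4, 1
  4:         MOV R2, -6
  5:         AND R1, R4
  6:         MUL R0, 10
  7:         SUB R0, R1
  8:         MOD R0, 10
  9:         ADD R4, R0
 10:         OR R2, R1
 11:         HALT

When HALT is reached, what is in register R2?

-5

after MOV R1, 9: R1=9
after MOV R0, 18: R0=18
after MOV R4, 1: R4=1
after MOV R2, -6: R2=-6
after AND R1, R4: R1=9&1=1
after MUL R0, 10: R0=18*10=180
after SUB R0, R1: R0=180-1=179
after MOD R0, 10: R0=179%10=9
after ADD R4, R0: R4=1+9=10
after OR R2, R1: R2=(-6)|1=-5
halt.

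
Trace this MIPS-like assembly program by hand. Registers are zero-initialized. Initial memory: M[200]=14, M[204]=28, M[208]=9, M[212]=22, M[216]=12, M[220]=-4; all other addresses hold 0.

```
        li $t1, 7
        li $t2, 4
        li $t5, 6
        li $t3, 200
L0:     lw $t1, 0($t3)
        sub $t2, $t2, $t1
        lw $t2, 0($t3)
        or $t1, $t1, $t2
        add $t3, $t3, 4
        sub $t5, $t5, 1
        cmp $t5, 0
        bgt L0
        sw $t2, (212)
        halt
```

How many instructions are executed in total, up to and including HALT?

54

li $t1, 7 → $t1=7
li $t2, 4 → $t2=4
li $t5, 6 → $t5=6
li $t3, 200 → $t3=200
lw $t1, 0($t3) → $t1=M[200]=14
sub $t2, $t2, $t1 → $t2=4-14=-10
lw $t2, 0($t3) → $t2=M[200]=14
or $t1, $t1, $t2 → $t1=14|14=14
add $t3, $t3, 4 → $t3=200+4=204
sub $t5, $t5, 1 → $t5=6-1=5
cmp $t5, 0  (cmp 5,0)
bgt L0: taken
lw $t1, 0($t3) → $t1=M[204]=28
sub $t2, $t2, $t1 → $t2=14-28=-14
lw $t2, 0($t3) → $t2=M[204]=28
or $t1, $t1, $t2 → $t1=28|28=28
add $t3, $t3, 4 → $t3=204+4=208
sub $t5, $t5, 1 → $t5=5-1=4
cmp $t5, 0  (cmp 4,0)
bgt L0: taken
lw $t1, 0($t3) → $t1=M[208]=9
sub $t2, $t2, $t1 → $t2=28-9=19
lw $t2, 0($t3) → $t2=M[208]=9
or $t1, $t1, $t2 → $t1=9|9=9
add $t3, $t3, 4 → $t3=208+4=212
sub $t5, $t5, 1 → $t5=4-1=3
cmp $t5, 0  (cmp 3,0)
bgt L0: taken
lw $t1, 0($t3) → $t1=M[212]=22
sub $t2, $t2, $t1 → $t2=9-22=-13
lw $t2, 0($t3) → $t2=M[212]=22
or $t1, $t1, $t2 → $t1=22|22=22
add $t3, $t3, 4 → $t3=212+4=216
sub $t5, $t5, 1 → $t5=3-1=2
cmp $t5, 0  (cmp 2,0)
bgt L0: taken
lw $t1, 0($t3) → $t1=M[216]=12
sub $t2, $t2, $t1 → $t2=22-12=10
lw $t2, 0($t3) → $t2=M[216]=12
or $t1, $t1, $t2 → $t1=12|12=12
add $t3, $t3, 4 → $t3=216+4=220
sub $t5, $t5, 1 → $t5=2-1=1
cmp $t5, 0  (cmp 1,0)
bgt L0: taken
lw $t1, 0($t3) → $t1=M[220]=-4
sub $t2, $t2, $t1 → $t2=12-(-4)=16
lw $t2, 0($t3) → $t2=M[220]=-4
or $t1, $t1, $t2 → $t1=(-4)|(-4)=-4
add $t3, $t3, 4 → $t3=220+4=224
sub $t5, $t5, 1 → $t5=1-1=0
cmp $t5, 0  (cmp 0,0)
bgt L0: not taken
sw $t2, (212) → M[212]=-4
halt.
Total executed instructions: 54.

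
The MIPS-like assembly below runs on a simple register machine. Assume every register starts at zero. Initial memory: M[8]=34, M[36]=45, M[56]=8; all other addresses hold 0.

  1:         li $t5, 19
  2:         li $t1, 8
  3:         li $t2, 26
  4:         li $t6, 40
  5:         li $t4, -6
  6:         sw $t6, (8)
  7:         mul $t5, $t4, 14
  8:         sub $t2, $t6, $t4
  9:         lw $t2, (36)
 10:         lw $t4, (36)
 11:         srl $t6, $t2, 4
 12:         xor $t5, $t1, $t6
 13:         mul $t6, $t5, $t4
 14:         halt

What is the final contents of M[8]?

after li $t5, 19: $t5=19
after li $t1, 8: $t1=8
after li $t2, 26: $t2=26
after li $t6, 40: $t6=40
after li $t4, -6: $t4=-6
sw $t6, (8) → M[8]=40
after mul $t5, $t4, 14: $t5=(-6)*14=-84
after sub $t2, $t6, $t4: $t2=40-(-6)=46
after lw $t2, (36): $t2=M[36]=45
after lw $t4, (36): $t4=M[36]=45
after srl $t6, $t2, 4: $t6=45>>4=2
after xor $t5, $t1, $t6: $t5=8^2=10
after mul $t6, $t5, $t4: $t6=10*45=450
halt.

40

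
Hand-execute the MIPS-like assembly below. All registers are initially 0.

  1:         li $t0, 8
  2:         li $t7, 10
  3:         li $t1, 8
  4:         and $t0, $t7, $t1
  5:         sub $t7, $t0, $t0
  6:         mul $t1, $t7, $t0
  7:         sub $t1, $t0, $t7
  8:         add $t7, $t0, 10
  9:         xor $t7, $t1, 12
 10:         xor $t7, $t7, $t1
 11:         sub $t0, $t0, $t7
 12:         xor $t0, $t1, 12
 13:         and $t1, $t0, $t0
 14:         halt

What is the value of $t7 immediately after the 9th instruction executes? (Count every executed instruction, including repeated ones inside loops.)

$t0=8
$t7=10
$t1=8
$t0=10&8=8
$t7=8-8=0
$t1=0*8=0
$t1=8-0=8
$t7=8+10=18
$t7=8^12=4
After step 9: $t7 = 4.

4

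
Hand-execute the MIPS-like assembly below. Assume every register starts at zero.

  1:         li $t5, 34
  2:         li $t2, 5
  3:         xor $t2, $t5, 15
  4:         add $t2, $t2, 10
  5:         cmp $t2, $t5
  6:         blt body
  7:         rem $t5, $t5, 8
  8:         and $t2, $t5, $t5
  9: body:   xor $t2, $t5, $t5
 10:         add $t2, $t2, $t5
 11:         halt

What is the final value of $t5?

2

$t5=34
$t2=5
$t2=34^15=45
$t2=45+10=55
cmp $t2, $t5  (cmp 55,34)
blt body: not taken
$t5=34%8=2
$t2=2&2=2
$t2=2^2=0
$t2=0+2=2
halt.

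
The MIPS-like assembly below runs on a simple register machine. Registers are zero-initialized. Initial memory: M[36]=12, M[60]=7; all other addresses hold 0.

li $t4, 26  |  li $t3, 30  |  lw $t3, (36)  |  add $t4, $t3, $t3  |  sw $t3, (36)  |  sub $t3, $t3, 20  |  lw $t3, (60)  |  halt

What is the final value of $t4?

24

after li $t4, 26: $t4=26
after li $t3, 30: $t3=30
after lw $t3, (36): $t3=M[36]=12
after add $t4, $t3, $t3: $t4=12+12=24
sw $t3, (36) → M[36]=12
after sub $t3, $t3, 20: $t3=12-20=-8
after lw $t3, (60): $t3=M[60]=7
halt.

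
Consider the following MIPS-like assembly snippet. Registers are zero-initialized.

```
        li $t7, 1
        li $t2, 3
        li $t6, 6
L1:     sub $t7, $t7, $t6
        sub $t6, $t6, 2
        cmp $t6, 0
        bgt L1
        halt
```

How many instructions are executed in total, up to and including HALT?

$t7=1
$t2=3
$t6=6
$t7=1-6=-5
$t6=6-2=4
cmp $t6, 0  (cmp 4,0)
bgt L1: taken
$t7=(-5)-4=-9
$t6=4-2=2
cmp $t6, 0  (cmp 2,0)
bgt L1: taken
$t7=(-9)-2=-11
$t6=2-2=0
cmp $t6, 0  (cmp 0,0)
bgt L1: not taken
halt.
Total executed instructions: 16.

16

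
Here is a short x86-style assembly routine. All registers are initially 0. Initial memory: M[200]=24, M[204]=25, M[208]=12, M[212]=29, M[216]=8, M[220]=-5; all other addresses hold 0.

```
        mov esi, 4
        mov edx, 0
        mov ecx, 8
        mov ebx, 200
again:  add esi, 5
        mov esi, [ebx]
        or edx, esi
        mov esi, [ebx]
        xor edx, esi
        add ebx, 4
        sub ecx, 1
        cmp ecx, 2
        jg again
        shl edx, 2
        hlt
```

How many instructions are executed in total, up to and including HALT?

60

after mov esi, 4: esi=4
after mov edx, 0: edx=0
after mov ecx, 8: ecx=8
after mov ebx, 200: ebx=200
after add esi, 5: esi=4+5=9
after mov esi, [ebx]: esi=M[200]=24
after or edx, esi: edx=0|24=24
after mov esi, [ebx]: esi=M[200]=24
after xor edx, esi: edx=24^24=0
after add ebx, 4: ebx=200+4=204
after sub ecx, 1: ecx=8-1=7
cmp ecx, 2  (cmp 7,2)
jg again: taken
after add esi, 5: esi=24+5=29
after mov esi, [ebx]: esi=M[204]=25
after or edx, esi: edx=0|25=25
after mov esi, [ebx]: esi=M[204]=25
after xor edx, esi: edx=25^25=0
after add ebx, 4: ebx=204+4=208
after sub ecx, 1: ecx=7-1=6
cmp ecx, 2  (cmp 6,2)
jg again: taken
after add esi, 5: esi=25+5=30
after mov esi, [ebx]: esi=M[208]=12
after or edx, esi: edx=0|12=12
after mov esi, [ebx]: esi=M[208]=12
after xor edx, esi: edx=12^12=0
after add ebx, 4: ebx=208+4=212
after sub ecx, 1: ecx=6-1=5
cmp ecx, 2  (cmp 5,2)
jg again: taken
after add esi, 5: esi=12+5=17
after mov esi, [ebx]: esi=M[212]=29
after or edx, esi: edx=0|29=29
after mov esi, [ebx]: esi=M[212]=29
after xor edx, esi: edx=29^29=0
after add ebx, 4: ebx=212+4=216
after sub ecx, 1: ecx=5-1=4
cmp ecx, 2  (cmp 4,2)
jg again: taken
after add esi, 5: esi=29+5=34
after mov esi, [ebx]: esi=M[216]=8
after or edx, esi: edx=0|8=8
after mov esi, [ebx]: esi=M[216]=8
after xor edx, esi: edx=8^8=0
after add ebx, 4: ebx=216+4=220
after sub ecx, 1: ecx=4-1=3
cmp ecx, 2  (cmp 3,2)
jg again: taken
after add esi, 5: esi=8+5=13
after mov esi, [ebx]: esi=M[220]=-5
after or edx, esi: edx=0|(-5)=-5
after mov esi, [ebx]: esi=M[220]=-5
after xor edx, esi: edx=(-5)^(-5)=0
after add ebx, 4: ebx=220+4=224
after sub ecx, 1: ecx=3-1=2
cmp ecx, 2  (cmp 2,2)
jg again: not taken
after shl edx, 2: edx=0<<2=0
halt.
Total executed instructions: 60.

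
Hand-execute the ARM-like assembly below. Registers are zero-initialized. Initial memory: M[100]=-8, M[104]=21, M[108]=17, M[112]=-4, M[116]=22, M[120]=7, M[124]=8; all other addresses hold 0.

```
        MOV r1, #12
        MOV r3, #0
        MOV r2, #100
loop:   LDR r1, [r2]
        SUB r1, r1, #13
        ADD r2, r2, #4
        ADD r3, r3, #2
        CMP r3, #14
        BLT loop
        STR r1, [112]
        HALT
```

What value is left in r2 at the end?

after MOV r1, #12: r1=12
after MOV r3, #0: r3=0
after MOV r2, #100: r2=100
after LDR r1, [r2]: r1=M[100]=-8
after SUB r1, r1, #13: r1=(-8)-13=-21
after ADD r2, r2, #4: r2=100+4=104
after ADD r3, r3, #2: r3=0+2=2
CMP r3, #14  (cmp 2,14)
BLT loop: taken
after LDR r1, [r2]: r1=M[104]=21
after SUB r1, r1, #13: r1=21-13=8
after ADD r2, r2, #4: r2=104+4=108
after ADD r3, r3, #2: r3=2+2=4
CMP r3, #14  (cmp 4,14)
BLT loop: taken
after LDR r1, [r2]: r1=M[108]=17
after SUB r1, r1, #13: r1=17-13=4
after ADD r2, r2, #4: r2=108+4=112
after ADD r3, r3, #2: r3=4+2=6
CMP r3, #14  (cmp 6,14)
BLT loop: taken
after LDR r1, [r2]: r1=M[112]=-4
after SUB r1, r1, #13: r1=(-4)-13=-17
after ADD r2, r2, #4: r2=112+4=116
after ADD r3, r3, #2: r3=6+2=8
CMP r3, #14  (cmp 8,14)
BLT loop: taken
after LDR r1, [r2]: r1=M[116]=22
after SUB r1, r1, #13: r1=22-13=9
after ADD r2, r2, #4: r2=116+4=120
after ADD r3, r3, #2: r3=8+2=10
CMP r3, #14  (cmp 10,14)
BLT loop: taken
after LDR r1, [r2]: r1=M[120]=7
after SUB r1, r1, #13: r1=7-13=-6
after ADD r2, r2, #4: r2=120+4=124
after ADD r3, r3, #2: r3=10+2=12
CMP r3, #14  (cmp 12,14)
BLT loop: taken
after LDR r1, [r2]: r1=M[124]=8
after SUB r1, r1, #13: r1=8-13=-5
after ADD r2, r2, #4: r2=124+4=128
after ADD r3, r3, #2: r3=12+2=14
CMP r3, #14  (cmp 14,14)
BLT loop: not taken
STR r1, [112] → M[112]=-5
halt.

128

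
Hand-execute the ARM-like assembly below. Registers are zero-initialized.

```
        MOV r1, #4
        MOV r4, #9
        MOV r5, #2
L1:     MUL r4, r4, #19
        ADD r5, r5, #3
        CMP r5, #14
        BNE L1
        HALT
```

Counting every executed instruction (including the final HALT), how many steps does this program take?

20

r1=4
r4=9
r5=2
r4=9*19=171
r5=2+3=5
CMP r5, #14  (cmp 5,14)
BNE L1: taken
r4=171*19=3249
r5=5+3=8
CMP r5, #14  (cmp 8,14)
BNE L1: taken
r4=3249*19=61731
r5=8+3=11
CMP r5, #14  (cmp 11,14)
BNE L1: taken
r4=61731*19=1172889
r5=11+3=14
CMP r5, #14  (cmp 14,14)
BNE L1: not taken
halt.
Total executed instructions: 20.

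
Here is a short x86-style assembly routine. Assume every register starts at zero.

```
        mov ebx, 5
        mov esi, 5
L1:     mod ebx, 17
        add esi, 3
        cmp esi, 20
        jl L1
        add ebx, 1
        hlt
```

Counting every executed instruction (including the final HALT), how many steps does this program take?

24

ebx=5
esi=5
ebx=5%17=5
esi=5+3=8
cmp esi, 20  (cmp 8,20)
jl L1: taken
ebx=5%17=5
esi=8+3=11
cmp esi, 20  (cmp 11,20)
jl L1: taken
ebx=5%17=5
esi=11+3=14
cmp esi, 20  (cmp 14,20)
jl L1: taken
ebx=5%17=5
esi=14+3=17
cmp esi, 20  (cmp 17,20)
jl L1: taken
ebx=5%17=5
esi=17+3=20
cmp esi, 20  (cmp 20,20)
jl L1: not taken
ebx=5+1=6
halt.
Total executed instructions: 24.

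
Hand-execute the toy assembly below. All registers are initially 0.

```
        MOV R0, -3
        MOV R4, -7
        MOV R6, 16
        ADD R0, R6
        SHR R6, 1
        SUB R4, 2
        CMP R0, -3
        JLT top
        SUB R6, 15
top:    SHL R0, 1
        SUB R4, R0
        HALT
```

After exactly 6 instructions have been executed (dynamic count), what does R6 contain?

R0=-3
R4=-7
R6=16
R0=(-3)+16=13
R6=16>>1=8
R4=(-7)-2=-9
After step 6: R6 = 8.

8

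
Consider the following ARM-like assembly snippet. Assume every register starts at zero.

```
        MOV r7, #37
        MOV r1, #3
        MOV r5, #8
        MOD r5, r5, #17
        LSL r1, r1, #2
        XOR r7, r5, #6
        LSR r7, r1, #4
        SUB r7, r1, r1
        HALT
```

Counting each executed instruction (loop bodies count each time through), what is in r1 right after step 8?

MOV r7, #37 → r7=37
MOV r1, #3 → r1=3
MOV r5, #8 → r5=8
MOD r5, r5, #17 → r5=8%17=8
LSL r1, r1, #2 → r1=3<<2=12
XOR r7, r5, #6 → r7=8^6=14
LSR r7, r1, #4 → r7=12>>4=0
SUB r7, r1, r1 → r7=12-12=0
After step 8: r1 = 12.

12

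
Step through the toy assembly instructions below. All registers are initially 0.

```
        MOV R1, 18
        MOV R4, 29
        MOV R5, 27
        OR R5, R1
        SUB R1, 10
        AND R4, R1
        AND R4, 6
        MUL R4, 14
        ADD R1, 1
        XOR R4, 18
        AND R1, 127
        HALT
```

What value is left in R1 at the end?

9

after MOV R1, 18: R1=18
after MOV R4, 29: R4=29
after MOV R5, 27: R5=27
after OR R5, R1: R5=27|18=27
after SUB R1, 10: R1=18-10=8
after AND R4, R1: R4=29&8=8
after AND R4, 6: R4=8&6=0
after MUL R4, 14: R4=0*14=0
after ADD R1, 1: R1=8+1=9
after XOR R4, 18: R4=0^18=18
after AND R1, 127: R1=9&127=9
halt.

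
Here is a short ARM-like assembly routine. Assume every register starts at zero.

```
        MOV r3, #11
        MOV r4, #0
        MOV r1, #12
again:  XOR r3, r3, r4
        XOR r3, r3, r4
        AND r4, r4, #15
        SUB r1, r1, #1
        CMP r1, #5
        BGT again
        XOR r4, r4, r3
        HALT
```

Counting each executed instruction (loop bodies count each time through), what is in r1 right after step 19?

r3=11
r4=0
r1=12
r3=11^0=11
r3=11^0=11
r4=0&15=0
r1=12-1=11
CMP r1, #5  (cmp 11,5)
BGT again: taken
r3=11^0=11
r3=11^0=11
r4=0&15=0
r1=11-1=10
CMP r1, #5  (cmp 10,5)
BGT again: taken
r3=11^0=11
r3=11^0=11
r4=0&15=0
r1=10-1=9
After step 19: r1 = 9.

9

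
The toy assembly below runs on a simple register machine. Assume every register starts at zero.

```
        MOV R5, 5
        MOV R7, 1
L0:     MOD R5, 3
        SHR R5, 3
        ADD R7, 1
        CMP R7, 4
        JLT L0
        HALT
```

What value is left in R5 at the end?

0

after MOV R5, 5: R5=5
after MOV R7, 1: R7=1
after MOD R5, 3: R5=5%3=2
after SHR R5, 3: R5=2>>3=0
after ADD R7, 1: R7=1+1=2
CMP R7, 4  (cmp 2,4)
JLT L0: taken
after MOD R5, 3: R5=0%3=0
after SHR R5, 3: R5=0>>3=0
after ADD R7, 1: R7=2+1=3
CMP R7, 4  (cmp 3,4)
JLT L0: taken
after MOD R5, 3: R5=0%3=0
after SHR R5, 3: R5=0>>3=0
after ADD R7, 1: R7=3+1=4
CMP R7, 4  (cmp 4,4)
JLT L0: not taken
halt.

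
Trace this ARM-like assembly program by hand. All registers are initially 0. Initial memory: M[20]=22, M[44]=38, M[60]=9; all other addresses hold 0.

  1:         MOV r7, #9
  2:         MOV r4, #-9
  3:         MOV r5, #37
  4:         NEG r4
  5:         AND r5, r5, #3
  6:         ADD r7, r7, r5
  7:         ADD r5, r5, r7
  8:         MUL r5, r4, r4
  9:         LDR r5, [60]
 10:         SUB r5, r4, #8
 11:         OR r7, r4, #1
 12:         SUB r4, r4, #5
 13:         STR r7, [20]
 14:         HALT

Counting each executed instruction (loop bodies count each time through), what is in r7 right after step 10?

10

r7=9
r4=-9
r5=37
r4=-(-9)=9
r5=37&3=1
r7=9+1=10
r5=1+10=11
r5=9*9=81
r5=M[60]=9
r5=9-8=1
After step 10: r7 = 10.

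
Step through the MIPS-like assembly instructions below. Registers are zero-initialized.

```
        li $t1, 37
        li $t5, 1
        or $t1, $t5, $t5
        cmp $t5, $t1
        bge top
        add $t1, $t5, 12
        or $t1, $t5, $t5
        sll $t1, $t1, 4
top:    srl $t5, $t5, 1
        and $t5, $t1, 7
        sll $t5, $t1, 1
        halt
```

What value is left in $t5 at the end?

2

li $t1, 37 → $t1=37
li $t5, 1 → $t5=1
or $t1, $t5, $t5 → $t1=1|1=1
cmp $t5, $t1  (cmp 1,1)
bge top: taken
srl $t5, $t5, 1 → $t5=1>>1=0
and $t5, $t1, 7 → $t5=1&7=1
sll $t5, $t1, 1 → $t5=1<<1=2
halt.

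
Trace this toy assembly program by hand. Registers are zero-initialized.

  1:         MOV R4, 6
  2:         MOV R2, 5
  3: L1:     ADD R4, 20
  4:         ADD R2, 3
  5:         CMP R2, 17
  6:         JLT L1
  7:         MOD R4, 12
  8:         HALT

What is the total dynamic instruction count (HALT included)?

R4=6
R2=5
R4=6+20=26
R2=5+3=8
CMP R2, 17  (cmp 8,17)
JLT L1: taken
R4=26+20=46
R2=8+3=11
CMP R2, 17  (cmp 11,17)
JLT L1: taken
R4=46+20=66
R2=11+3=14
CMP R2, 17  (cmp 14,17)
JLT L1: taken
R4=66+20=86
R2=14+3=17
CMP R2, 17  (cmp 17,17)
JLT L1: not taken
R4=86%12=2
halt.
Total executed instructions: 20.

20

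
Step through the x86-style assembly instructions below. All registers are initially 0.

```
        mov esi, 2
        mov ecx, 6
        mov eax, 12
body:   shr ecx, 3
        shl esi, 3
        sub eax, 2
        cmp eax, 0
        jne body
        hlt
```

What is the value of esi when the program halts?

mov esi, 2 → esi=2
mov ecx, 6 → ecx=6
mov eax, 12 → eax=12
shr ecx, 3 → ecx=6>>3=0
shl esi, 3 → esi=2<<3=16
sub eax, 2 → eax=12-2=10
cmp eax, 0  (cmp 10,0)
jne body: taken
shr ecx, 3 → ecx=0>>3=0
shl esi, 3 → esi=16<<3=128
sub eax, 2 → eax=10-2=8
cmp eax, 0  (cmp 8,0)
jne body: taken
shr ecx, 3 → ecx=0>>3=0
shl esi, 3 → esi=128<<3=1024
sub eax, 2 → eax=8-2=6
cmp eax, 0  (cmp 6,0)
jne body: taken
shr ecx, 3 → ecx=0>>3=0
shl esi, 3 → esi=1024<<3=8192
sub eax, 2 → eax=6-2=4
cmp eax, 0  (cmp 4,0)
jne body: taken
shr ecx, 3 → ecx=0>>3=0
shl esi, 3 → esi=8192<<3=65536
sub eax, 2 → eax=4-2=2
cmp eax, 0  (cmp 2,0)
jne body: taken
shr ecx, 3 → ecx=0>>3=0
shl esi, 3 → esi=65536<<3=524288
sub eax, 2 → eax=2-2=0
cmp eax, 0  (cmp 0,0)
jne body: not taken
halt.

524288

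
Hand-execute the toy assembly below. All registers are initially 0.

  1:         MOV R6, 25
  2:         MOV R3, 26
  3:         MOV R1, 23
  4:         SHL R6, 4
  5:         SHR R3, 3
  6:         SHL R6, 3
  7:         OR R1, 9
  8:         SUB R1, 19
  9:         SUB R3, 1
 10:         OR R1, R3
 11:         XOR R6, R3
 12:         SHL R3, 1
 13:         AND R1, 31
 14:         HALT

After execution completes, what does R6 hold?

MOV R6, 25 → R6=25
MOV R3, 26 → R3=26
MOV R1, 23 → R1=23
SHL R6, 4 → R6=25<<4=400
SHR R3, 3 → R3=26>>3=3
SHL R6, 3 → R6=400<<3=3200
OR R1, 9 → R1=23|9=31
SUB R1, 19 → R1=31-19=12
SUB R3, 1 → R3=3-1=2
OR R1, R3 → R1=12|2=14
XOR R6, R3 → R6=3200^2=3202
SHL R3, 1 → R3=2<<1=4
AND R1, 31 → R1=14&31=14
halt.

3202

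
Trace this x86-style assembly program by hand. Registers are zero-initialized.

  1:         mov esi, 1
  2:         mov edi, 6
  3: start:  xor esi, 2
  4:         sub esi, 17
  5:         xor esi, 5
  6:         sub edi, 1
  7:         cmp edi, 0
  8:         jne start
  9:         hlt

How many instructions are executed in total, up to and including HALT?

39

esi=1
edi=6
esi=1^2=3
esi=3-17=-14
esi=(-14)^5=-9
edi=6-1=5
cmp edi, 0  (cmp 5,0)
jne start: taken
esi=(-9)^2=-11
esi=(-11)-17=-28
esi=(-28)^5=-31
edi=5-1=4
cmp edi, 0  (cmp 4,0)
jne start: taken
esi=(-31)^2=-29
esi=(-29)-17=-46
esi=(-46)^5=-41
edi=4-1=3
cmp edi, 0  (cmp 3,0)
jne start: taken
esi=(-41)^2=-43
esi=(-43)-17=-60
esi=(-60)^5=-63
edi=3-1=2
cmp edi, 0  (cmp 2,0)
jne start: taken
esi=(-63)^2=-61
esi=(-61)-17=-78
esi=(-78)^5=-73
edi=2-1=1
cmp edi, 0  (cmp 1,0)
jne start: taken
esi=(-73)^2=-75
esi=(-75)-17=-92
esi=(-92)^5=-95
edi=1-1=0
cmp edi, 0  (cmp 0,0)
jne start: not taken
halt.
Total executed instructions: 39.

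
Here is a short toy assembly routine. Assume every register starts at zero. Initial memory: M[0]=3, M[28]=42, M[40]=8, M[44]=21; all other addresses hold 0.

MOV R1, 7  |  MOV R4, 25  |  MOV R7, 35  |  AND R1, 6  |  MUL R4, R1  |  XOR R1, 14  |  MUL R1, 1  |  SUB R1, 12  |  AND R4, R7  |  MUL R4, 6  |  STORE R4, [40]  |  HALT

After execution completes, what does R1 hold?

-4

after MOV R1, 7: R1=7
after MOV R4, 25: R4=25
after MOV R7, 35: R7=35
after AND R1, 6: R1=7&6=6
after MUL R4, R1: R4=25*6=150
after XOR R1, 14: R1=6^14=8
after MUL R1, 1: R1=8*1=8
after SUB R1, 12: R1=8-12=-4
after AND R4, R7: R4=150&35=2
after MUL R4, 6: R4=2*6=12
STORE R4, [40] → M[40]=12
halt.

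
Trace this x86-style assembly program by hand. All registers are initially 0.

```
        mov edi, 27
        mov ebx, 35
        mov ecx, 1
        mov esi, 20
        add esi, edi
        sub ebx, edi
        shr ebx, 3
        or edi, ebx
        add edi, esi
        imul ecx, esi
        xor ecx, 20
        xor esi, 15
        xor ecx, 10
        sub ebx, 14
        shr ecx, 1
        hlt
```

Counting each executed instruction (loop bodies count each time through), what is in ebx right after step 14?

-13

mov edi, 27 → edi=27
mov ebx, 35 → ebx=35
mov ecx, 1 → ecx=1
mov esi, 20 → esi=20
add esi, edi → esi=20+27=47
sub ebx, edi → ebx=35-27=8
shr ebx, 3 → ebx=8>>3=1
or edi, ebx → edi=27|1=27
add edi, esi → edi=27+47=74
imul ecx, esi → ecx=1*47=47
xor ecx, 20 → ecx=47^20=59
xor esi, 15 → esi=47^15=32
xor ecx, 10 → ecx=59^10=49
sub ebx, 14 → ebx=1-14=-13
After step 14: ebx = -13.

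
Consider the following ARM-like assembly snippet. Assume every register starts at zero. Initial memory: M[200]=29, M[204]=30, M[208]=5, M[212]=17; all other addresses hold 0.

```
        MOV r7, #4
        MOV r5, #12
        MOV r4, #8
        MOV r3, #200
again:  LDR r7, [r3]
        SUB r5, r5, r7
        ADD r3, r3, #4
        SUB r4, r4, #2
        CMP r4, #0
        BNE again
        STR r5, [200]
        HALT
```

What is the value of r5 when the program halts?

after MOV r7, #4: r7=4
after MOV r5, #12: r5=12
after MOV r4, #8: r4=8
after MOV r3, #200: r3=200
after LDR r7, [r3]: r7=M[200]=29
after SUB r5, r5, r7: r5=12-29=-17
after ADD r3, r3, #4: r3=200+4=204
after SUB r4, r4, #2: r4=8-2=6
CMP r4, #0  (cmp 6,0)
BNE again: taken
after LDR r7, [r3]: r7=M[204]=30
after SUB r5, r5, r7: r5=(-17)-30=-47
after ADD r3, r3, #4: r3=204+4=208
after SUB r4, r4, #2: r4=6-2=4
CMP r4, #0  (cmp 4,0)
BNE again: taken
after LDR r7, [r3]: r7=M[208]=5
after SUB r5, r5, r7: r5=(-47)-5=-52
after ADD r3, r3, #4: r3=208+4=212
after SUB r4, r4, #2: r4=4-2=2
CMP r4, #0  (cmp 2,0)
BNE again: taken
after LDR r7, [r3]: r7=M[212]=17
after SUB r5, r5, r7: r5=(-52)-17=-69
after ADD r3, r3, #4: r3=212+4=216
after SUB r4, r4, #2: r4=2-2=0
CMP r4, #0  (cmp 0,0)
BNE again: not taken
STR r5, [200] → M[200]=-69
halt.

-69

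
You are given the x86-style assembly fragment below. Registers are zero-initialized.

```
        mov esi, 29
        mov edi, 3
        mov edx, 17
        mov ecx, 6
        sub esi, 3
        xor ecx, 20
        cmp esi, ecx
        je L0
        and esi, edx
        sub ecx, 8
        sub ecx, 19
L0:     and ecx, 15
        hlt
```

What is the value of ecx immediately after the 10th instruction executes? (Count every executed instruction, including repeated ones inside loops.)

10

after mov esi, 29: esi=29
after mov edi, 3: edi=3
after mov edx, 17: edx=17
after mov ecx, 6: ecx=6
after sub esi, 3: esi=29-3=26
after xor ecx, 20: ecx=6^20=18
cmp esi, ecx  (cmp 26,18)
je L0: not taken
after and esi, edx: esi=26&17=16
after sub ecx, 8: ecx=18-8=10
After step 10: ecx = 10.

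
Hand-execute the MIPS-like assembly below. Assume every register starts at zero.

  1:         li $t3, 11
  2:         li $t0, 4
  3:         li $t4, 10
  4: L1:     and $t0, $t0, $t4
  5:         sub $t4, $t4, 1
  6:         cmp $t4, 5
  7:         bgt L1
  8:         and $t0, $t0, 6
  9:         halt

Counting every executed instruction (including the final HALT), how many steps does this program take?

25

$t3=11
$t0=4
$t4=10
$t0=4&10=0
$t4=10-1=9
cmp $t4, 5  (cmp 9,5)
bgt L1: taken
$t0=0&9=0
$t4=9-1=8
cmp $t4, 5  (cmp 8,5)
bgt L1: taken
$t0=0&8=0
$t4=8-1=7
cmp $t4, 5  (cmp 7,5)
bgt L1: taken
$t0=0&7=0
$t4=7-1=6
cmp $t4, 5  (cmp 6,5)
bgt L1: taken
$t0=0&6=0
$t4=6-1=5
cmp $t4, 5  (cmp 5,5)
bgt L1: not taken
$t0=0&6=0
halt.
Total executed instructions: 25.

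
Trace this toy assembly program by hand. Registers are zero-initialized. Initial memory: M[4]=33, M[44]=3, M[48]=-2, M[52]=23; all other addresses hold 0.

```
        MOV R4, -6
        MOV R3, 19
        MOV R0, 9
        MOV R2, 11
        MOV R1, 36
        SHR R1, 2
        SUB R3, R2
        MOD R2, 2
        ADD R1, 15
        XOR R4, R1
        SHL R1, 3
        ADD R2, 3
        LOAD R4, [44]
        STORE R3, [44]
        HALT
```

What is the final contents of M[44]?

8

after MOV R4, -6: R4=-6
after MOV R3, 19: R3=19
after MOV R0, 9: R0=9
after MOV R2, 11: R2=11
after MOV R1, 36: R1=36
after SHR R1, 2: R1=36>>2=9
after SUB R3, R2: R3=19-11=8
after MOD R2, 2: R2=11%2=1
after ADD R1, 15: R1=9+15=24
after XOR R4, R1: R4=(-6)^24=-30
after SHL R1, 3: R1=24<<3=192
after ADD R2, 3: R2=1+3=4
after LOAD R4, [44]: R4=M[44]=3
STORE R3, [44] → M[44]=8
halt.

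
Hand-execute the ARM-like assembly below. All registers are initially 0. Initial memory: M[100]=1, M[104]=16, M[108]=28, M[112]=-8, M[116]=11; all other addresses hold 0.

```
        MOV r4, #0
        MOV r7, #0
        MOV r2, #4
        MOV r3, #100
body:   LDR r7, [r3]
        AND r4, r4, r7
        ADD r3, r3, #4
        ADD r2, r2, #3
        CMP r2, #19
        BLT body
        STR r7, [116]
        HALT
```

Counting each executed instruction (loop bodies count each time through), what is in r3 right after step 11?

after MOV r4, #0: r4=0
after MOV r7, #0: r7=0
after MOV r2, #4: r2=4
after MOV r3, #100: r3=100
after LDR r7, [r3]: r7=M[100]=1
after AND r4, r4, r7: r4=0&1=0
after ADD r3, r3, #4: r3=100+4=104
after ADD r2, r2, #3: r2=4+3=7
CMP r2, #19  (cmp 7,19)
BLT body: taken
after LDR r7, [r3]: r7=M[104]=16
After step 11: r3 = 104.

104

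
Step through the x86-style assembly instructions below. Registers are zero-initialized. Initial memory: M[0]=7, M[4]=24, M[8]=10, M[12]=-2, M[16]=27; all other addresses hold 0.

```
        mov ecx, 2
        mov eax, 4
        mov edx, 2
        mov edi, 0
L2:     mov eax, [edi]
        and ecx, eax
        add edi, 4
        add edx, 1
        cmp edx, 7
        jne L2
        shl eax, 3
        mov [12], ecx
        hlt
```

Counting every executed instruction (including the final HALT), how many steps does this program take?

after mov ecx, 2: ecx=2
after mov eax, 4: eax=4
after mov edx, 2: edx=2
after mov edi, 0: edi=0
after mov eax, [edi]: eax=M[0]=7
after and ecx, eax: ecx=2&7=2
after add edi, 4: edi=0+4=4
after add edx, 1: edx=2+1=3
cmp edx, 7  (cmp 3,7)
jne L2: taken
after mov eax, [edi]: eax=M[4]=24
after and ecx, eax: ecx=2&24=0
after add edi, 4: edi=4+4=8
after add edx, 1: edx=3+1=4
cmp edx, 7  (cmp 4,7)
jne L2: taken
after mov eax, [edi]: eax=M[8]=10
after and ecx, eax: ecx=0&10=0
after add edi, 4: edi=8+4=12
after add edx, 1: edx=4+1=5
cmp edx, 7  (cmp 5,7)
jne L2: taken
after mov eax, [edi]: eax=M[12]=-2
after and ecx, eax: ecx=0&(-2)=0
after add edi, 4: edi=12+4=16
after add edx, 1: edx=5+1=6
cmp edx, 7  (cmp 6,7)
jne L2: taken
after mov eax, [edi]: eax=M[16]=27
after and ecx, eax: ecx=0&27=0
after add edi, 4: edi=16+4=20
after add edx, 1: edx=6+1=7
cmp edx, 7  (cmp 7,7)
jne L2: not taken
after shl eax, 3: eax=27<<3=216
mov [12], ecx → M[12]=0
halt.
Total executed instructions: 37.

37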